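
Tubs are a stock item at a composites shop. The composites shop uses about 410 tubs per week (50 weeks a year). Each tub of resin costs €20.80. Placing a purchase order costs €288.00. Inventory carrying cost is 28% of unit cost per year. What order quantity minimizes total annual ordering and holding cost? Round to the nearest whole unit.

Q* ≈ 1,424 tubs

Annual demand D = 410 × 50 = 20,500.
Holding cost H = 0.28 × €20.80 = €5.8240 per unit per year.
EOQ = √(2DS / H) = √(2 × 20,500 × 288 / 5.824).
= √(11,808,000 / 5.824) = √2,027,472.5275 ≈ 1423.893.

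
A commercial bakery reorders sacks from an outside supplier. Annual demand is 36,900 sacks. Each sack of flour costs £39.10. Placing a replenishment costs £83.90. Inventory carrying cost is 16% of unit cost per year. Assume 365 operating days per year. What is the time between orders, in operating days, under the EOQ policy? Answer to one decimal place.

T ≈ 9.8 days

Holding cost H = 0.16 × £39.10 = £6.2560 per unit per year.
EOQ = √(2DS/H) = √(2 × 36,900 × 83.9 / 6.256) ≈ 994.86.
Cycle time = Q*/D × 365 = 994.86 / 36,900 × 365 ≈ 9.841 days.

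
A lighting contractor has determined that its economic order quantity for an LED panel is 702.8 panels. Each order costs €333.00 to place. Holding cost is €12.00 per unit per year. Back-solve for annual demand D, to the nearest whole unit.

Squaring Q* = √(2DS/H) gives Q*² = 2DS/H.
From Q* = √(2DS/H): D = Q*²H / (2S) = 702.8² × 12 / (2 × 333) = 8899.601.

D ≈ 8,900 panels per year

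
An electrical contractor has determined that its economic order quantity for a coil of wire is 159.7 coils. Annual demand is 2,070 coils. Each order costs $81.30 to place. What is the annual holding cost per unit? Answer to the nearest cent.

H ≈ $13.20

Invert the EOQ relation Q*² = 2DS/H.
From Q* = √(2DS/H): H = 2DS / Q*² = 2 × 2,070 × 81.3 / 159.7² = 13.1972.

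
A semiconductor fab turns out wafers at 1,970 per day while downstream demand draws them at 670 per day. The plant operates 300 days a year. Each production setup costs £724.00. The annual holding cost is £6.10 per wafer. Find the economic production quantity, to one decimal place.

Q* ≈ 8,503.1 wafers

Annual demand D = 670 × 300 = 201,000.
Production build-up factor (1 − d/p) = 1 − 670/1,970 = 0.6599.
Q* = √(2DS / (H(1 − d/p))) = √(2 × 201,000 × 724 / (6.1 × 0.6599)).
= √(291,048,000 / 4.0254) ≈ 8503.130.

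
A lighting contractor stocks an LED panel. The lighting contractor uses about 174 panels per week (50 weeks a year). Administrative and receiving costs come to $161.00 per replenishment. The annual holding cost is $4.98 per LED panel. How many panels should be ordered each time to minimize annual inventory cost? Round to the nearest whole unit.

Annual demand D = 174 × 50 = 8,700.
EOQ = √(2DS / H) = √(2 × 8,700 × 161 / 4.98).
= √(2,801,400 / 4.98) = √562,530.1205 ≈ 750.020.

Q* ≈ 750 panels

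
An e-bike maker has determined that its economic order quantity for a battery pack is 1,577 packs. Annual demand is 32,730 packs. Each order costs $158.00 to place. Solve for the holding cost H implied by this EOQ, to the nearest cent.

Squaring Q* = √(2DS/H) gives Q*² = 2DS/H.
From Q* = √(2DS/H): H = 2DS / Q*² = 2 × 32,730 × 158 / 1,577² = 4.1588.

H ≈ $4.16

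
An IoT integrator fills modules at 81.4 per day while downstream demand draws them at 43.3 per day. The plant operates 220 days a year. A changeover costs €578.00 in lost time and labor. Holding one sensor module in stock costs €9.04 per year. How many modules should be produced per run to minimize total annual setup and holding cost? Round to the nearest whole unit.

Annual demand D = 43.3 × 220 = 9,526.
Production build-up factor (1 − d/p) = 1 − 43.3/81.4 = 0.4681.
Q* = √(2DS / (H(1 − d/p))) = √(2 × 9,526 × 578 / (9.04 × 0.4681)).
= √(11,012,056 / 4.2313) ≈ 1613.243.

Q* ≈ 1,613 modules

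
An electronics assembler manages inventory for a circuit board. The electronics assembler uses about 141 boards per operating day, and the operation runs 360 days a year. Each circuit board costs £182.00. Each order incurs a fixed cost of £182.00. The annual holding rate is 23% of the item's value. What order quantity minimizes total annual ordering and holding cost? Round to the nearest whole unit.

Q* ≈ 664 boards

Annual demand D = 141 × 360 = 50,760.
Holding cost H = 0.23 × £182.00 = £41.8600 per unit per year.
EOQ = √(2DS / H) = √(2 × 50,760 × 182 / 41.86).
= √(18,476,640 / 41.86) = √441,391.3043 ≈ 664.373.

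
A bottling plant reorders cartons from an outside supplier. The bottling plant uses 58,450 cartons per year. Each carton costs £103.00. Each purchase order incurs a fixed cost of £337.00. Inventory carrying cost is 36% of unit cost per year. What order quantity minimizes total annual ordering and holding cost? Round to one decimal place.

Q* ≈ 1,030.7 cartons

Holding cost H = 0.36 × £103.00 = £37.0800 per unit per year.
EOQ = √(2DS / H) = √(2 × 58,450 × 337 / 37.08).
= √(39,395,300 / 37.08) = √1,062,440.6688 ≈ 1030.748.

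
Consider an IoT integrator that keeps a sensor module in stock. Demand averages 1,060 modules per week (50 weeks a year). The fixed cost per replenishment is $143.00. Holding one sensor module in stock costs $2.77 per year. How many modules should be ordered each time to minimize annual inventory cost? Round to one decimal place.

Q* ≈ 2,339.3 modules

Annual demand D = 1,060 × 50 = 53,000.
EOQ = √(2DS / H) = √(2 × 53,000 × 143 / 2.77).
= √(15,158,000 / 2.77) = √5,472,202.1661 ≈ 2339.274.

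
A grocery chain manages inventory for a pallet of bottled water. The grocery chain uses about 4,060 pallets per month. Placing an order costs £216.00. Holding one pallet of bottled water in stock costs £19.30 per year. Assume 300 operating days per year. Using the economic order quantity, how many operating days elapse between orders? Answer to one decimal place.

T ≈ 6.4 days

Annual demand D = 4,060 × 12 = 48,720.
EOQ = √(2DS/H) = √(2 × 48,720 × 216 / 19.3) ≈ 1044.28.
Cycle time = Q*/D × 300 = 1044.28 / 48,720 × 300 ≈ 6.430 days.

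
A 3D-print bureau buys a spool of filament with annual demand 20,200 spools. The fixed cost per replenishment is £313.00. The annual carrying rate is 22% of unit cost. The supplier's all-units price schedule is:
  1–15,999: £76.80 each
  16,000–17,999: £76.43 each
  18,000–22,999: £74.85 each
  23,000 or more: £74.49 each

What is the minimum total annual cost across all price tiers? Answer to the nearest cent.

Holding cost per unit per year at price C is H = 0.22·C.
Evaluate total cost at each tier's feasible EOQ or, if the EOQ is below the tier, at the tier's minimum quantity.
EOQ at £76.80 = 865.1 (feasible in tier 1): TC = 20,200×£76.80 + (20,200/865.1)×313 + (865.1/2)×0.22×£76.80 = £1,565,976.88.
EOQ at £76.43 = 867.2 < 16000, so use break Q=16000: TC = 20,200×£76.43 + (20,200/16000.0)×313 + (16000.0/2)×0.22×£76.43 = £1,678,797.96.
EOQ at £74.85 = 876.3 < 18000, so use break Q=18000: TC = 20,200×£74.85 + (20,200/18000.0)×313 + (18000.0/2)×0.22×£74.85 = £1,660,524.26.
EOQ at £74.49 = 878.4 < 23000, so use break Q=23000: TC = 20,200×£74.49 + (20,200/23000.0)×313 + (23000.0/2)×0.22×£74.49 = £1,693,432.60.
Lowest total cost among the candidates is at Q = 865.1.

TC* ≈ £1,565,976.88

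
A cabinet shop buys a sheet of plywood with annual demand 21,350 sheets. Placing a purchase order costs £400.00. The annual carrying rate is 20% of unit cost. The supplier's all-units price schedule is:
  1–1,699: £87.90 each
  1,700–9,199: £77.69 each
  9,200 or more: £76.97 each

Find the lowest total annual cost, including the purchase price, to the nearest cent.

Holding cost per unit per year at price C is H = 0.20·C.
For each price level, check whether its EOQ is feasible; otherwise the best quantity at that price is the breakpoint.
EOQ at £87.90 = 985.7 (feasible in tier 1): TC = 21,350×£87.90 + (21,350/985.7)×400 + (985.7/2)×0.20×£87.90 = £1,893,993.20.
EOQ at £77.69 = 1048.4 < 1700, so use break Q=1700: TC = 21,350×£77.69 + (21,350/1700.0)×400 + (1700.0/2)×0.20×£77.69 = £1,676,912.33.
EOQ at £76.97 = 1053.3 < 9200, so use break Q=9200: TC = 21,350×£76.97 + (21,350/9200.0)×400 + (9200.0/2)×0.20×£76.97 = £1,715,050.16.
Lowest total cost among the candidates is at Q = 1700.0.

TC* ≈ £1,676,912.33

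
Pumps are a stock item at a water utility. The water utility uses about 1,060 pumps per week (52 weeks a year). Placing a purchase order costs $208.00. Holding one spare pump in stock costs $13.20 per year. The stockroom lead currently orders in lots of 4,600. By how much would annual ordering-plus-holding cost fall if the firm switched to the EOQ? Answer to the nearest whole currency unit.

Annual demand D = 1,060 × 52 = 55,120.
EOQ = √(2DS/H) = √(2 × 55,120 × 208 / 13.2) ≈ 1318.00.
Cost at Q* = (D/Q*)S + (Q*/2)H = √(2DSH) ≈ $17,397.56.
Cost at Q = 4,600: (55,120/4,600)×208 + (4,600/2)×13.2 = $2,492.38 + $30,360.00 = $32,852.38.
Excess = $32,852.38 − $17,397.56 = $15,454.83.

Extra cost ≈ $15,455 per year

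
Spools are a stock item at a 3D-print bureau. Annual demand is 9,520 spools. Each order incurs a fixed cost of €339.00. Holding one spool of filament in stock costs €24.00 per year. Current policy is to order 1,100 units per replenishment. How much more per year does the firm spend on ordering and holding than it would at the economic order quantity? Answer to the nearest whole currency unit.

EOQ = √(2DS/H) = √(2 × 9,520 × 339 / 24) ≈ 518.59.
Cost at Q* = (D/Q*)S + (Q*/2)H = √(2DSH) ≈ €12,446.26.
Cost at Q = 1,100: (9,520/1,100)×339 + (1,100/2)×24 = €2,933.89 + €13,200.00 = €16,133.89.
Excess = €16,133.89 − €12,446.26 = €3,687.63.

Extra cost ≈ €3,688 per year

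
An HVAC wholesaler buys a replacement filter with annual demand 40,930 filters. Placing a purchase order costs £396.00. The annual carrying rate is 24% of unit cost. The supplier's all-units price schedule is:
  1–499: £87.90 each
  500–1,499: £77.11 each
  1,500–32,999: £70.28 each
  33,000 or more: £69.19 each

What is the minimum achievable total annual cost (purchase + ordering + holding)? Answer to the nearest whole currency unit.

TC* ≈ £2,900,016

Holding cost per unit per year at price C is H = 0.24·C.
Candidates are each tier's EOQ (if it falls in that tier) and each price-break quantity.
Tier 1 (£87.90): EOQ = 1239.6 exceeds tier's upper bound 499, so this tier is dominated.
EOQ at £77.11 = 1323.5 (feasible in tier 2): TC = 40,930×£77.11 + (40,930/1323.5)×396 + (1323.5/2)×0.24×£77.11 = £3,180,605.44.
EOQ at £70.28 = 1386.3 < 1500, so use break Q=1500: TC = 40,930×£70.28 + (40,930/1500.0)×396 + (1500.0/2)×0.24×£70.28 = £2,900,016.32.
EOQ at £69.19 = 1397.2 < 33000, so use break Q=33000: TC = 40,930×£69.19 + (40,930/33000.0)×396 + (33000.0/2)×0.24×£69.19 = £3,106,430.26.
Lowest total cost among the candidates is at Q = 1500.0.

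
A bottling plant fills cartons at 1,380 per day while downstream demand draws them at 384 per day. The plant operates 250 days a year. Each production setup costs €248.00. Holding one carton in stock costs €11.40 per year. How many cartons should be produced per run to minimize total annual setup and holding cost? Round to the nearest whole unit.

Annual demand D = 384 × 250 = 96,000.
Production build-up factor (1 − d/p) = 1 − 384/1,380 = 0.7217.
Q* = √(2DS / (H(1 − d/p))) = √(2 × 96,000 × 248 / (11.4 × 0.7217)).
= √(47,616,000 / 8.2278) ≈ 2405.658.

Q* ≈ 2,406 cartons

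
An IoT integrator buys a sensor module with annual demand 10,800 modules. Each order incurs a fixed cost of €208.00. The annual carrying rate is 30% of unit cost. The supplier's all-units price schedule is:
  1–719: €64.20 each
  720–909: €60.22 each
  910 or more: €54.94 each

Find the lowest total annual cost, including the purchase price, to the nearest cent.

TC* ≈ €603,319.88

Holding cost per unit per year at price C is H = 0.30·C.
Evaluate total cost at each tier's feasible EOQ or, if the EOQ is below the tier, at the tier's minimum quantity.
EOQ at €64.20 = 483.0 (feasible in tier 1): TC = 10,800×€64.20 + (10,800/483.0)×208 + (483.0/2)×0.30×€64.20 = €702,662.22.
EOQ at €60.22 = 498.7 < 720, so use break Q=720: TC = 10,800×€60.22 + (10,800/720.0)×208 + (720.0/2)×0.30×€60.22 = €659,999.76.
EOQ at €54.94 = 522.1 < 910, so use break Q=910: TC = 10,800×€54.94 + (10,800/910.0)×208 + (910.0/2)×0.30×€54.94 = €603,319.88.
Lowest total cost among the candidates is at Q = 910.0.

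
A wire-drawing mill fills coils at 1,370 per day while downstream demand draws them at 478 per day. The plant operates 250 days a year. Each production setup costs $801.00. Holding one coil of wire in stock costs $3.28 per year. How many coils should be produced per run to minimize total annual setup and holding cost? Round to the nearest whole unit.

Annual demand D = 478 × 250 = 119,500.
Production build-up factor (1 − d/p) = 1 − 478/1,370 = 0.6511.
Q* = √(2DS / (H(1 − d/p))) = √(2 × 119,500 × 801 / (3.28 × 0.6511)).
= √(191,439,000 / 2.1356) ≈ 9467.954.

Q* ≈ 9,468 coils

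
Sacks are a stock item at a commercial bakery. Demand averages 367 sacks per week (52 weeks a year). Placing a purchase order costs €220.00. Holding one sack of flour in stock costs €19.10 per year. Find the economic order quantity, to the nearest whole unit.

Annual demand D = 367 × 52 = 19,084.
EOQ = √(2DS / H) = √(2 × 19,084 × 220 / 19.1).
= √(8,396,960 / 19.1) = √439,631.4136 ≈ 663.047.

Q* ≈ 663 sacks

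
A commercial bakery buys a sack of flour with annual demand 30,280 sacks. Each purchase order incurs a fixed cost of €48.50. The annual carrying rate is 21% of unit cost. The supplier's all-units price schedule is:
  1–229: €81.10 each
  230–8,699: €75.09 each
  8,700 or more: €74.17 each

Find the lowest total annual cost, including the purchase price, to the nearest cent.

TC* ≈ €2,280,530.77

Holding cost per unit per year at price C is H = 0.21·C.
Evaluate total cost at each tier's feasible EOQ or, if the EOQ is below the tier, at the tier's minimum quantity.
Tier 1 (€81.10): EOQ = 415.3 exceeds tier's upper bound 229, so this tier is dominated.
EOQ at €75.09 = 431.6 (feasible in tier 2): TC = 30,280×€75.09 + (30,280/431.6)×48.5 + (431.6/2)×0.21×€75.09 = €2,280,530.77.
EOQ at €74.17 = 434.3 < 8700, so use break Q=8700: TC = 30,280×€74.17 + (30,280/8700.0)×48.5 + (8700.0/2)×0.21×€74.17 = €2,313,790.70.
Lowest total cost among the candidates is at Q = 431.6.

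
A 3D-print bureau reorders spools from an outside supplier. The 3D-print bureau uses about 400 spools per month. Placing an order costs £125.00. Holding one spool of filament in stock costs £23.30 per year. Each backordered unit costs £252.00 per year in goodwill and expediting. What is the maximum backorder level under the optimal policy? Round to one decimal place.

S* ≈ 20.1 spools

Annual demand D = 400 × 12 = 4,800.
With planned backorders, Q* = √(2DS/H) · √((H+B)/B).
√(2DS/H) = √(2 × 4,800 × 125 / 23.3) = 226.941.
√((H+B)/B) = √((23.3+252)/252) = 1.0452.
Q* ≈ 237.200.
S* = Q* · H/(H+B) = 237.200 × 23.3/275.3 ≈ 20.075.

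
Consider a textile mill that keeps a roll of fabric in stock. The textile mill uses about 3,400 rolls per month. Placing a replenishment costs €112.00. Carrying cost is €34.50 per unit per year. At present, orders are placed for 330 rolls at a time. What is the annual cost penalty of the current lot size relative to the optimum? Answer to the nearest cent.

Annual demand D = 3,400 × 12 = 40,800.
EOQ = √(2DS/H) = √(2 × 40,800 × 112 / 34.5) ≈ 514.69.
Cost at Q* = (D/Q*)S + (Q*/2)H = √(2DSH) ≈ €17,756.76.
Cost at Q = 330: (40,800/330)×112 + (330/2)×34.5 = €13,847.27 + €5,692.50 = €19,539.77.
Excess = €19,539.77 − €17,756.76 = €1,783.02.

Extra cost ≈ €1,783.02 per year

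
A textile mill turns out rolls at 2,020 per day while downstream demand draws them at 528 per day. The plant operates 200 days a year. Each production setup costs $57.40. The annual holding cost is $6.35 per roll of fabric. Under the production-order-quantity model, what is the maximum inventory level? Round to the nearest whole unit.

Annual demand D = 528 × 200 = 105,600.
Production build-up factor (1 − d/p) = 1 − 528/2,020 = 0.7386.
Q* = √(2DS / (H(1 − d/p))) = √(2 × 105,600 × 57.4 / (6.35 × 0.7386)).
= √(12,122,880 / 4.6902) ≈ 1607.709.
Maximum inventory = Q*(1 − d/p) = 1607.709 × 0.7386 ≈ 1187.476.

I_max ≈ 1,187 rolls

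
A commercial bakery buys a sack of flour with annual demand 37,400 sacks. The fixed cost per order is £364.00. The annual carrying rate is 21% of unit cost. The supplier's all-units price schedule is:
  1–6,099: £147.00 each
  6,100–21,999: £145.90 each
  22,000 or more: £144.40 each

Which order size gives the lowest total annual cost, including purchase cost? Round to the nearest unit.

Q* ≈ 939 sacks

Holding cost per unit per year at price C is H = 0.21·C.
Candidates are each tier's EOQ (if it falls in that tier) and each price-break quantity.
EOQ at £147.00 = 939.1 (feasible in tier 1): TC = 37,400×£147.00 + (37,400/939.1)×364 + (939.1/2)×0.21×£147.00 = £5,526,791.44.
EOQ at £145.90 = 942.7 < 6100, so use break Q=6100: TC = 37,400×£145.90 + (37,400/6100.0)×364 + (6100.0/2)×0.21×£145.90 = £5,552,340.69.
EOQ at £144.40 = 947.6 < 22000, so use break Q=22000: TC = 37,400×£144.40 + (37,400/22000.0)×364 + (22000.0/2)×0.21×£144.40 = £5,734,742.80.
Lowest total cost is £5,526,791.44 at Q = 939.1.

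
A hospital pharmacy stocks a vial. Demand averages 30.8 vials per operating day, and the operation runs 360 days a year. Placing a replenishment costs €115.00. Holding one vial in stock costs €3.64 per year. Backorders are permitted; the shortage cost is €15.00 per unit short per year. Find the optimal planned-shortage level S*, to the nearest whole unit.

Annual demand D = 30.8 × 360 = 11,088.
With planned backorders, Q* = √(2DS/H) · √((H+B)/B).
√(2DS/H) = √(2 × 11,088 × 115 / 3.64) = 837.028.
√((H+B)/B) = √((3.64+15)/15) = 1.1147.
Q* ≈ 933.076.
S* = Q* · H/(H+B) = 933.076 × 3.64/18.64 ≈ 182.210.

S* ≈ 182 vials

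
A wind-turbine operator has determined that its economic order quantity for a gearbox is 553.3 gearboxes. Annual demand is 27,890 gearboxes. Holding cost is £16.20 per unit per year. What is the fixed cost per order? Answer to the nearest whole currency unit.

Invert the EOQ relation Q*² = 2DS/H.
From Q* = √(2DS/H): S = Q*²H / (2D) = 553.3² × 16.2 / (2 × 27,890) = 88.9115.

S ≈ £89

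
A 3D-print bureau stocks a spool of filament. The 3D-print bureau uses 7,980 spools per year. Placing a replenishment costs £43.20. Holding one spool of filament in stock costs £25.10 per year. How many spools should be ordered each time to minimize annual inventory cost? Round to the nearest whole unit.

EOQ = √(2DS / H) = √(2 × 7,980 × 43.2 / 25.1).
= √(689,472 / 25.1) = √27,469.004 ≈ 165.738.

Q* ≈ 166 spools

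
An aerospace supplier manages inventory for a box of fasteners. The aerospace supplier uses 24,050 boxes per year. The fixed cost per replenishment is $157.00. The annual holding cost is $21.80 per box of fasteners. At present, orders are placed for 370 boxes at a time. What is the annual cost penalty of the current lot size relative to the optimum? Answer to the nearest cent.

Extra cost ≈ $1,407.29 per year

EOQ = √(2DS/H) = √(2 × 24,050 × 157 / 21.8) ≈ 588.56.
Cost at Q* = (D/Q*)S + (Q*/2)H = √(2DSH) ≈ $12,830.71.
Cost at Q = 370: (24,050/370)×157 + (370/2)×21.8 = $10,205.00 + $4,033.00 = $14,238.00.
Excess = $14,238.00 − $12,830.71 = $1,407.29.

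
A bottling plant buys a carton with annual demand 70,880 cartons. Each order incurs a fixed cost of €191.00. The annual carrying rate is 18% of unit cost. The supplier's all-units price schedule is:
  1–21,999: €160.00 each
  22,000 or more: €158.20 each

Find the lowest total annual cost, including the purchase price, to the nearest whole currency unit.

Holding cost per unit per year at price C is H = 0.18·C.
Candidates are each tier's EOQ (if it falls in that tier) and each price-break quantity.
EOQ at €160.00 = 969.6 (feasible in tier 1): TC = 70,880×€160.00 + (70,880/969.6)×191 + (969.6/2)×0.18×€160.00 = €11,368,724.78.
EOQ at €158.20 = 975.1 < 22000, so use break Q=22000: TC = 70,880×€158.20 + (70,880/22000.0)×191 + (22000.0/2)×0.18×€158.20 = €11,527,067.37.
Lowest total cost among the candidates is at Q = 969.6.

TC* ≈ €11,368,725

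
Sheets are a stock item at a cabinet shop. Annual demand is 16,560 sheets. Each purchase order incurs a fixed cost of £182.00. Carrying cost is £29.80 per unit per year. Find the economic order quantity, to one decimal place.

EOQ = √(2DS / H) = √(2 × 16,560 × 182 / 29.8).
= √(6,027,840 / 29.8) = √202,276.5101 ≈ 449.752.

Q* ≈ 449.8 sheets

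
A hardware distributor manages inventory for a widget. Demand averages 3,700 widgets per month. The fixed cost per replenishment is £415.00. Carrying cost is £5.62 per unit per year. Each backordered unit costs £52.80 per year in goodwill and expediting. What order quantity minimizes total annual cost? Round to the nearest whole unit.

Q* ≈ 2,694 widgets

Annual demand D = 3,700 × 12 = 44,400.
With planned backorders, Q* = √(2DS/H) · √((H+B)/B).
√(2DS/H) = √(2 × 44,400 × 415 / 5.62) = 2560.722.
√((H+B)/B) = √((5.62+52.8)/52.8) = 1.0519.
Q* ≈ 2693.557.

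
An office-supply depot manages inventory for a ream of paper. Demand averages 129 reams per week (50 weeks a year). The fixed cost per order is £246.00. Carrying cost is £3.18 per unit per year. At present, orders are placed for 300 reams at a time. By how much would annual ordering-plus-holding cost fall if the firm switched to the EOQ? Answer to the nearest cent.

Extra cost ≈ £2,589.30 per year

Annual demand D = 129 × 50 = 6,450.
EOQ = √(2DS/H) = √(2 × 6,450 × 246 / 3.18) ≈ 998.96.
Cost at Q* = (D/Q*)S + (Q*/2)H = √(2DSH) ≈ £3,176.70.
Cost at Q = 300: (6,450/300)×246 + (300/2)×3.18 = £5,289.00 + £477.00 = £5,766.00.
Excess = £5,766.00 − £3,176.70 = £2,589.30.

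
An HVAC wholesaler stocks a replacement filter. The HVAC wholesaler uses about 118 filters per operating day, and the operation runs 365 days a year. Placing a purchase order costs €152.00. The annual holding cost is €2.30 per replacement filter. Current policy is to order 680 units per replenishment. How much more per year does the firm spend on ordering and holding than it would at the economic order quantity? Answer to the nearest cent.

Annual demand D = 118 × 365 = 43,070.
EOQ = √(2DS/H) = √(2 × 43,070 × 152 / 2.3) ≈ 2385.94.
Cost at Q* = (D/Q*)S + (Q*/2)H = √(2DSH) ≈ €5,487.67.
Cost at Q = 680: (43,070/680)×152 + (680/2)×2.3 = €9,627.41 + €782.00 = €10,409.41.
Excess = €10,409.41 − €5,487.67 = €4,921.74.

Extra cost ≈ €4,921.74 per year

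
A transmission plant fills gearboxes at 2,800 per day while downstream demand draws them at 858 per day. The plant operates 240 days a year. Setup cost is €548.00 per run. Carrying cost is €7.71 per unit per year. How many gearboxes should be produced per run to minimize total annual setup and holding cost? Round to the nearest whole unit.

Q* ≈ 6,497 gearboxes

Annual demand D = 858 × 240 = 205,920.
Production build-up factor (1 − d/p) = 1 − 858/2,800 = 0.6936.
Q* = √(2DS / (H(1 − d/p))) = √(2 × 205,920 × 548 / (7.71 × 0.6936)).
= √(225,688,320 / 5.3474) ≈ 6496.535.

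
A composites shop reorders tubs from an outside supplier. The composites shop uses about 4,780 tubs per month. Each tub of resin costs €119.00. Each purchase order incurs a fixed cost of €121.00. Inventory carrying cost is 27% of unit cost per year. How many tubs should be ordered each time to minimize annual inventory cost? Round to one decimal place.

Q* ≈ 657.3 tubs

Annual demand D = 4,780 × 12 = 57,360.
Holding cost H = 0.27 × €119.00 = €32.1300 per unit per year.
EOQ = √(2DS / H) = √(2 × 57,360 × 121 / 32.13).
= √(13,881,120 / 32.13) = √432,029.8786 ≈ 657.290.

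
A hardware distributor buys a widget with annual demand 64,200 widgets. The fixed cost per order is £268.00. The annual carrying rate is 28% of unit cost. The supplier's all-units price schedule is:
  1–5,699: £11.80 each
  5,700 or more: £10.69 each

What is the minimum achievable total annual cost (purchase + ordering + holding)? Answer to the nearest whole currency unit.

Holding cost per unit per year at price C is H = 0.28·C.
Evaluate total cost at each tier's feasible EOQ or, if the EOQ is below the tier, at the tier's minimum quantity.
EOQ at £11.80 = 3227.2 (feasible in tier 1): TC = 64,200×£11.80 + (64,200/3227.2)×268 + (3227.2/2)×0.28×£11.80 = £768,222.77.
EOQ at £10.69 = 3390.6 < 5700, so use break Q=5700: TC = 64,200×£10.69 + (64,200/5700.0)×268 + (5700.0/2)×0.28×£10.69 = £697,847.15.
Lowest total cost among the candidates is at Q = 5700.0.

TC* ≈ £697,847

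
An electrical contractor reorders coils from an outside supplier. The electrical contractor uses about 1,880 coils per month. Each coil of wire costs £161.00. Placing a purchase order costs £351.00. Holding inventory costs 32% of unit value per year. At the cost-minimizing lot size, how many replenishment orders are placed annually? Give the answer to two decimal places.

Annual demand D = 1,880 × 12 = 22,560.
Holding cost H = 0.32 × £161.00 = £51.5200 per unit per year.
Q* = √(2DS/H) = √(2 × 22,560 × 351 / 51.52) ≈ 554.43.
Orders per year = D / Q* = 22,560 / 554.43 ≈ 40.690.

N ≈ 40.69 orders per year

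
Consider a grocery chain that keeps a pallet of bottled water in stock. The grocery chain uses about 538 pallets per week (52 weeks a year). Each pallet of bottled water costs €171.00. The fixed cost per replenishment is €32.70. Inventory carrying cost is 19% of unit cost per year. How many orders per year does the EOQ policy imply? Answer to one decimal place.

N ≈ 117.9 orders per year

Annual demand D = 538 × 52 = 27,976.
Holding cost H = 0.19 × €171.00 = €32.4900 per unit per year.
Q* = √(2DS/H) = √(2 × 27,976 × 32.7 / 32.49) ≈ 237.30.
Orders per year = D / Q* = 27,976 / 237.30 ≈ 117.890.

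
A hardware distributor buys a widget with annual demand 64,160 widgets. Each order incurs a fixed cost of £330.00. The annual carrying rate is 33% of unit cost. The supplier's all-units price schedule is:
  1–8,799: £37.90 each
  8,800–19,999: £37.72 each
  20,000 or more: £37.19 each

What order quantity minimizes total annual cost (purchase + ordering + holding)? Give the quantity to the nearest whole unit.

Q* ≈ 1,840 widgets

Holding cost per unit per year at price C is H = 0.33·C.
For each price level, check whether its EOQ is feasible; otherwise the best quantity at that price is the breakpoint.
EOQ at £37.90 = 1840.0 (feasible in tier 1): TC = 64,160×£37.90 + (64,160/1840.0)×330 + (1840.0/2)×0.33×£37.90 = £2,454,677.40.
EOQ at £37.72 = 1844.4 < 8800, so use break Q=8800: TC = 64,160×£37.72 + (64,160/8800.0)×330 + (8800.0/2)×0.33×£37.72 = £2,477,290.64.
EOQ at £37.19 = 1857.5 < 20000, so use break Q=20000: TC = 64,160×£37.19 + (64,160/20000.0)×330 + (20000.0/2)×0.33×£37.19 = £2,509,896.04.
Lowest total cost is £2,454,677.40 at Q = 1840.0.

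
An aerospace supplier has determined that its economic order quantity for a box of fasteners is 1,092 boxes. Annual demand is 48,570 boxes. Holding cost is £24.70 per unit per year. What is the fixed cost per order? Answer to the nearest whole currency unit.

The basic EOQ model gives Q* = √(2DS/H); rearrange for the unknown.
From Q* = √(2DS/H): S = Q*²H / (2D) = 1,092² × 24.7 / (2 × 48,570) = 303.2104.

S ≈ £303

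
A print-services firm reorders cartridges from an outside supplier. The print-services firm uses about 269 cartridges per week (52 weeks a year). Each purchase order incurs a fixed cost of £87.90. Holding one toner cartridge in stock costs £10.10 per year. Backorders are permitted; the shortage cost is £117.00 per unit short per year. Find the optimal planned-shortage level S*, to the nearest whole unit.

S* ≈ 41 cartridges

Annual demand D = 269 × 52 = 13,988.
With planned backorders, Q* = √(2DS/H) · √((H+B)/B).
√(2DS/H) = √(2 × 13,988 × 87.9 / 10.1) = 493.431.
√((H+B)/B) = √((10.1+117)/117) = 1.0423.
Q* ≈ 514.288.
S* = Q* · H/(H+B) = 514.288 × 10.1/127.1 ≈ 40.868.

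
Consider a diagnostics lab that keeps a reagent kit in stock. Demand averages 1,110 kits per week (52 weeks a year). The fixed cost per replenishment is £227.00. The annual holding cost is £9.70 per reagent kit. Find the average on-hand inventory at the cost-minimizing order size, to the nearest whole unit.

Average inventory ≈ 822 kits

Annual demand D = 1,110 × 52 = 57,720.
The optimal lot size = √(2DS/H) = √(2 × 57,720 × 227 / 9.7) ≈ 1643.63.
Average inventory = Q*/2 ≈ 1643.63 / 2 = 821.817.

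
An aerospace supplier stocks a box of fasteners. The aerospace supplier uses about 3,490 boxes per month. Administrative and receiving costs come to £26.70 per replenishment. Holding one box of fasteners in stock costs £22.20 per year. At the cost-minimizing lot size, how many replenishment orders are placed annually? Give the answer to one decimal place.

Annual demand D = 3,490 × 12 = 41,880.
Q* = √(2DS/H) = √(2 × 41,880 × 26.7 / 22.2) ≈ 317.39.
Orders per year = D / Q* = 41,880 / 317.39 ≈ 131.950.

N ≈ 131.9 orders per year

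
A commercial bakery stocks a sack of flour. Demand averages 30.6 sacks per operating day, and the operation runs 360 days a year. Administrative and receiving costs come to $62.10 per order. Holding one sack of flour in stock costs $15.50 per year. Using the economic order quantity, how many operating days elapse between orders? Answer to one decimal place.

T ≈ 9.7 days

Annual demand D = 30.6 × 360 = 11,016.
EOQ = √(2DS/H) = √(2 × 11,016 × 62.1 / 15.5) ≈ 297.10.
Cycle time = Q*/D × 360 = 297.10 / 11,016 × 360 ≈ 9.709 days.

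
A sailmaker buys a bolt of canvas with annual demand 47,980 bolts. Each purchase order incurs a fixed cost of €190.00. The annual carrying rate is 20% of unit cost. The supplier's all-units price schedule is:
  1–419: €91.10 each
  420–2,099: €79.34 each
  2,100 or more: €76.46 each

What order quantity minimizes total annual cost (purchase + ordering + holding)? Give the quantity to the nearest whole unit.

Holding cost per unit per year at price C is H = 0.20·C.
For each price level, check whether its EOQ is feasible; otherwise the best quantity at that price is the breakpoint.
Tier 1 (€91.10): EOQ = 1000.3 exceeds tier's upper bound 419, so this tier is dominated.
EOQ at €79.34 = 1071.9 (feasible in tier 2): TC = 47,980×€79.34 + (47,980/1071.9)×190 + (1071.9/2)×0.20×€79.34 = €3,823,742.37.
EOQ at €76.46 = 1091.9 < 2100, so use break Q=2100: TC = 47,980×€76.46 + (47,980/2100.0)×190 + (2100.0/2)×0.20×€76.46 = €3,688,948.45.
Lowest total cost is €3,688,948.45 at Q = 2100.0.

Q* ≈ 2,100 bolts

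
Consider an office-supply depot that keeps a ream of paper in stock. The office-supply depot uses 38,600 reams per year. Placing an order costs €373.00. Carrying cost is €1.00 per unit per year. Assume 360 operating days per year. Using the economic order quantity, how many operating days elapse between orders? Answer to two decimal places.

T ≈ 50.05 days

EOQ = √(2DS/H) = √(2 × 38,600 × 373 / 1) ≈ 5366.15.
Cycle time = Q*/D × 360 = 5366.15 / 38,600 × 360 ≈ 50.047 days.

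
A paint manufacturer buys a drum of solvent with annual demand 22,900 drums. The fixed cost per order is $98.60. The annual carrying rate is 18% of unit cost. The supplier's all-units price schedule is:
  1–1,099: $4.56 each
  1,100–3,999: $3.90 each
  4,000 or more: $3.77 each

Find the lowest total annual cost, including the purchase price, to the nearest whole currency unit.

Holding cost per unit per year at price C is H = 0.18·C.
Evaluate total cost at each tier's feasible EOQ or, if the EOQ is below the tier, at the tier's minimum quantity.
Tier 1 ($4.56): EOQ = 2345.6 exceeds tier's upper bound 1099, so this tier is dominated.
EOQ at $3.90 = 2536.3 (feasible in tier 2): TC = 22,900×$3.90 + (22,900/2536.3)×98.6 + (2536.3/2)×0.18×$3.90 = $91,090.49.
EOQ at $3.77 = 2579.7 < 4000, so use break Q=4000: TC = 22,900×$3.77 + (22,900/4000.0)×98.6 + (4000.0/2)×0.18×$3.77 = $88,254.68.
Lowest total cost among the candidates is at Q = 4000.0.

TC* ≈ $88,255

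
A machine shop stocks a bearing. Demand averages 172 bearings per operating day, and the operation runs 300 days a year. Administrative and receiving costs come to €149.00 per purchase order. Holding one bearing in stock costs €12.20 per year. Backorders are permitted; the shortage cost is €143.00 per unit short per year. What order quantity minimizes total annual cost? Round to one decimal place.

Annual demand D = 172 × 300 = 51,600.
With planned backorders, Q* = √(2DS/H) · √((H+B)/B).
√(2DS/H) = √(2 × 51,600 × 149 / 12.2) = 1122.672.
√((H+B)/B) = √((12.2+143)/143) = 1.0418.
Q* ≈ 1169.583.

Q* ≈ 1,169.6 bearings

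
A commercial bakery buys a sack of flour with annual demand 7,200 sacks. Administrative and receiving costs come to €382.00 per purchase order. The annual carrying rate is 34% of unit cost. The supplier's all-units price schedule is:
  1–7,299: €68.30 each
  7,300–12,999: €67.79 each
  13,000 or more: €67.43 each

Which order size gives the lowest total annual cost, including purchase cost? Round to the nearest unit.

Q* ≈ 487 sacks

Holding cost per unit per year at price C is H = 0.34·C.
Candidates are each tier's EOQ (if it falls in that tier) and each price-break quantity.
EOQ at €68.30 = 486.7 (feasible in tier 1): TC = 7,200×€68.30 + (7,200/486.7)×382 + (486.7/2)×0.34×€68.30 = €503,062.19.
EOQ at €67.79 = 488.5 < 7300, so use break Q=7300: TC = 7,200×€67.79 + (7,200/7300.0)×382 + (7300.0/2)×0.34×€67.79 = €572,592.16.
EOQ at €67.43 = 489.8 < 13000, so use break Q=13000: TC = 7,200×€67.43 + (7,200/13000.0)×382 + (13000.0/2)×0.34×€67.43 = €634,727.87.
Lowest total cost is €503,062.19 at Q = 486.7.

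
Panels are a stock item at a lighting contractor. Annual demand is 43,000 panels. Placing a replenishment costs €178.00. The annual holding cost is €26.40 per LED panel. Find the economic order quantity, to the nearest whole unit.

EOQ = √(2DS / H) = √(2 × 43,000 × 178 / 26.4).
= √(15,308,000 / 26.4) = √579,848.4848 ≈ 761.478.

Q* ≈ 761 panels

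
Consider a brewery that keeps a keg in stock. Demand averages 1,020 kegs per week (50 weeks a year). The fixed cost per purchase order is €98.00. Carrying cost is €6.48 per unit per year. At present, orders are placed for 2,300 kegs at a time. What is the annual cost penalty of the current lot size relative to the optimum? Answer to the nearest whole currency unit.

Annual demand D = 1,020 × 50 = 51,000.
EOQ = √(2DS/H) = √(2 × 51,000 × 98 / 6.48) ≈ 1242.01.
Cost at Q* = (D/Q*)S + (Q*/2)H = √(2DSH) ≈ €8,048.23.
Cost at Q = 2,300: (51,000/2,300)×98 + (2,300/2)×6.48 = €2,173.04 + €7,452.00 = €9,625.04.
Excess = €9,625.04 − €8,048.23 = €1,576.81.

Extra cost ≈ €1,577 per year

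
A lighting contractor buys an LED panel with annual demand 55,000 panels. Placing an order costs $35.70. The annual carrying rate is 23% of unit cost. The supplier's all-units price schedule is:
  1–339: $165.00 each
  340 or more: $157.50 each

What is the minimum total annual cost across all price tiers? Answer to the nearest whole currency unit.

Holding cost per unit per year at price C is H = 0.23·C.
Evaluate total cost at each tier's feasible EOQ or, if the EOQ is below the tier, at the tier's minimum quantity.
EOQ at $165.00 = 321.7 (feasible in tier 1): TC = 55,000×$165.00 + (55,000/321.7)×35.7 + (321.7/2)×0.23×$165.00 = $9,087,207.77.
EOQ at $157.50 = 329.3 < 340, so use break Q=340: TC = 55,000×$157.50 + (55,000/340.0)×35.7 + (340.0/2)×0.23×$157.50 = $8,674,433.25.
Lowest total cost among the candidates is at Q = 340.0.

TC* ≈ $8,674,433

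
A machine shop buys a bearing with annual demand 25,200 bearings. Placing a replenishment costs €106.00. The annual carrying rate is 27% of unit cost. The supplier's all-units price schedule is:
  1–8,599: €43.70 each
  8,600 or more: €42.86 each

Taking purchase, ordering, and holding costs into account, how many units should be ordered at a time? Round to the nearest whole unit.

Q* ≈ 673 bearings

Holding cost per unit per year at price C is H = 0.27·C.
Candidates are each tier's EOQ (if it falls in that tier) and each price-break quantity.
EOQ at €43.70 = 672.9 (feasible in tier 1): TC = 25,200×€43.70 + (25,200/672.9)×106 + (672.9/2)×0.27×€43.70 = €1,109,179.46.
EOQ at €42.86 = 679.5 < 8600, so use break Q=8600: TC = 25,200×€42.86 + (25,200/8600.0)×106 + (8600.0/2)×0.27×€42.86 = €1,130,143.06.
Lowest total cost is €1,109,179.46 at Q = 672.9.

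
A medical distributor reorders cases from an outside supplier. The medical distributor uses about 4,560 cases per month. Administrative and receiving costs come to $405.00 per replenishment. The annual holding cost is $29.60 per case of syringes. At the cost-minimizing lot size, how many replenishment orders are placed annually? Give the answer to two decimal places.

N ≈ 44.72 orders per year

Annual demand D = 4,560 × 12 = 54,720.
Q* = √(2DS/H) = √(2 × 54,720 × 405 / 29.6) ≈ 1223.69.
Orders per year = D / Q* = 54,720 / 1223.69 ≈ 44.717.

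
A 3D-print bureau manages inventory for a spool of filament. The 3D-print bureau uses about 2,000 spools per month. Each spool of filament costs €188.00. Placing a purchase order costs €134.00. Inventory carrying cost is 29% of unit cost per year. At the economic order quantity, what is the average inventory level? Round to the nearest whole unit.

Average inventory ≈ 172 spools

Annual demand D = 2,000 × 12 = 24,000.
Holding cost H = 0.29 × €188.00 = €54.5200 per unit per year.
Q* = √(2DS/H) = √(2 × 24,000 × 134 / 54.52) ≈ 343.47.
Average inventory = Q*/2 ≈ 343.47 / 2 = 171.737.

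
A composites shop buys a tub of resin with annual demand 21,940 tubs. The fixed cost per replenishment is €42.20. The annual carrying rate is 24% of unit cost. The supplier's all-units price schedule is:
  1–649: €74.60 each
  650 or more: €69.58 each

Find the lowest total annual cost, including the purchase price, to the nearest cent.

TC* ≈ €1,533,436.85

Holding cost per unit per year at price C is H = 0.24·C.
For each price level, check whether its EOQ is feasible; otherwise the best quantity at that price is the breakpoint.
EOQ at €74.60 = 321.6 (feasible in tier 1): TC = 21,940×€74.60 + (21,940/321.6)×42.2 + (321.6/2)×0.24×€74.60 = €1,642,481.91.
EOQ at €69.58 = 333.0 < 650, so use break Q=650: TC = 21,940×€69.58 + (21,940/650.0)×42.2 + (650.0/2)×0.24×€69.58 = €1,533,436.85.
Lowest total cost among the candidates is at Q = 650.0.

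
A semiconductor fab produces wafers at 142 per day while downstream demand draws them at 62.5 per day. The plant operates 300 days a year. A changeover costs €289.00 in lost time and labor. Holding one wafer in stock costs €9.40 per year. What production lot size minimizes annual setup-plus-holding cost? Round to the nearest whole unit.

Annual demand D = 62.5 × 300 = 18,750.
Production build-up factor (1 − d/p) = 1 − 62.5/142 = 0.5599.
Q* = √(2DS / (H(1 − d/p))) = √(2 × 18,750 × 289 / (9.4 × 0.5599)).
= √(10,837,500 / 5.2627) ≈ 1435.031.

Q* ≈ 1,435 wafers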